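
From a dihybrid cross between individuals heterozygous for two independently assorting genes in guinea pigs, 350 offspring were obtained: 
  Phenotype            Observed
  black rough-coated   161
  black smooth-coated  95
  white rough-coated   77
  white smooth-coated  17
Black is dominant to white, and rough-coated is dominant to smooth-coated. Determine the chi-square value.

A dihybrid F₂ with independent assortment and complete dominance at both loci gives a 9:3:3:1 phenotypic ratio.
Total ratio parts = 16. Expected numbers out of 350:
  black rough-coated: 350 × 9/16 = 196.875
  black smooth-coated: 350 × 3/16 = 65.625
  white rough-coated: 350 × 3/16 = 65.625
  white smooth-coated: 350 × 1/16 = 21.875
χ² = Σ (O − E)² / E
  black rough-coated: (161 − 196.875)² / 196.875 = 6.5372
  black smooth-coated: (95 − 65.625)² / 65.625 = 13.1488
  white rough-coated: (77 − 65.625)² / 65.625 = 1.9717
  white smooth-coated: (17 − 21.875)² / 21.875 = 1.0864
χ² = 6.5372 + 13.1488 + 1.9717 + 1.0864 = 22.7441 ≈ 22.744

22.744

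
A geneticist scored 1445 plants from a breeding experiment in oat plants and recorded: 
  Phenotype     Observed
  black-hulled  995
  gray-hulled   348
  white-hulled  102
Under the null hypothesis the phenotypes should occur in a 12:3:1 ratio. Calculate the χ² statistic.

30.699

The 12:3:1 ratio has 16 parts, so with N = 1445 the expected counts are:
  black-hulled: 1445 × 12/16 = 1083.75
  gray-hulled: 1445 × 3/16 = 270.9375
  white-hulled: 1445 × 1/16 = 90.3125
χ² = Σ (O − E)² / E
  black-hulled: (995 − 1083.75)² / 1083.75 = 7.2679
  gray-hulled: (348 − 270.9375)² / 270.9375 = 21.9188
  white-hulled: (102 − 90.3125)² / 90.3125 = 1.5125
χ² = 7.2679 + 21.9188 + 1.5125 = 30.6992 ≈ 30.699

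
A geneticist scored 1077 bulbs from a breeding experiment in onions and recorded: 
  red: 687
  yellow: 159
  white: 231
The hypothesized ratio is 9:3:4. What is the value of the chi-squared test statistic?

The 9:3:4 ratio has 16 parts, so with N = 1077 the expected counts are:
  red: 1077 × 9/16 = 605.8125
  yellow: 1077 × 3/16 = 201.9375
  white: 1077 × 4/16 = 269.25
χ² = Σ (O − E)² / E
  red: (687 − 605.8125)² / 605.8125 = 10.8803
  yellow: (159 − 201.9375)² / 201.9375 = 9.1297
  white: (231 − 269.25)² / 269.25 = 5.4338
χ² = 10.8803 + 9.1297 + 5.4338 = 25.4438 ≈ 25.444

25.444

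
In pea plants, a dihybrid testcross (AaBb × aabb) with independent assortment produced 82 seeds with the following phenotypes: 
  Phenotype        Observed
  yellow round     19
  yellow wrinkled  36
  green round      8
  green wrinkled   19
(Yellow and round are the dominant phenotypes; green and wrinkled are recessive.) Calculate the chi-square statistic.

A dihybrid testcross with independent assortment gives a 1:1:1:1 ratio.
Expected counts for N = 82 under a 1:1:1:1 ratio (total parts = 4):
  yellow round: 82 × 1/4 = 20.5
  yellow wrinkled: 82 × 1/4 = 20.5
  green round: 82 × 1/4 = 20.5
  green wrinkled: 82 × 1/4 = 20.5
χ² = Σ (O − E)² / E
  yellow round: (19 − 20.5)² / 20.5 = 0.1098
  yellow wrinkled: (36 − 20.5)² / 20.5 = 11.7195
  green round: (8 − 20.5)² / 20.5 = 7.6220
  green wrinkled: (19 − 20.5)² / 20.5 = 0.1098
χ² = 0.1098 + 11.7195 + 7.6220 + 0.1098 = 19.5611 ≈ 19.561

19.561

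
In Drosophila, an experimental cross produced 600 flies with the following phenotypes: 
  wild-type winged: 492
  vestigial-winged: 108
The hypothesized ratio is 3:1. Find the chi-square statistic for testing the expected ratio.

15.680

Expected counts for N = 600 under a 3:1 ratio (total parts = 4):
  wild-type winged: 600 × 3/4 = 450
  vestigial-winged: 600 × 1/4 = 150
χ² = Σ (O − E)² / E
  wild-type winged: (492 − 450)² / 450 = 3.9200
  vestigial-winged: (108 − 150)² / 150 = 11.7600
χ² = 3.9200 + 11.7600 = 15.680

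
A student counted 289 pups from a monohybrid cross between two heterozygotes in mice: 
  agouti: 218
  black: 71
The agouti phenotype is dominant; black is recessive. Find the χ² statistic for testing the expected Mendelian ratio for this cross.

For a monohybrid cross between heterozygotes with complete dominance, the expected phenotypic ratio is 3:1.
The 3:1 ratio has 4 parts, so with N = 289 the expected counts are:
  agouti: 289 × 3/4 = 216.75
  black: 289 × 1/4 = 72.25
χ² = Σ (O − E)² / E
  agouti: (218 − 216.75)² / 216.75 = 0.0072
  black: (71 − 72.25)² / 72.25 = 0.0216
χ² = 0.0072 + 0.0216 = 0.0288 ≈ 0.029

0.029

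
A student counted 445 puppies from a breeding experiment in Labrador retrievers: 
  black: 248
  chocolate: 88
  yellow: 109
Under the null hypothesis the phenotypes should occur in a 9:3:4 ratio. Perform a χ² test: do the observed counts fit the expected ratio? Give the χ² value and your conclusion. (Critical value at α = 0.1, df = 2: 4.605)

Total ratio parts = 16. Expected numbers out of 445:
  black: 445 × 9/16 = 250.3125
  chocolate: 445 × 3/16 = 83.4375
  yellow: 445 × 4/16 = 111.25
χ² = Σ (O − E)² / E
  black: (248 − 250.3125)² / 250.3125 = 0.0214
  chocolate: (88 − 83.4375)² / 83.4375 = 0.2495
  yellow: (109 − 111.25)² / 111.25 = 0.0455
χ² = 0.0214 + 0.2495 + 0.0455 = 0.3164 ≈ 0.316
Degrees of freedom = 3 − 1 = 2; critical value at α = 0.1 is 4.605.
Since 0.316 < 4.605, we fail to reject the null hypothesis — the data are consistent with the 9:3:4 ratio.

0.316; consistent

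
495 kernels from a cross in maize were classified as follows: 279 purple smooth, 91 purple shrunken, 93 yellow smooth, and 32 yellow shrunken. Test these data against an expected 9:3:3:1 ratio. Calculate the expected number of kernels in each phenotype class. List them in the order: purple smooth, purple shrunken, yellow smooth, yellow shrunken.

Total ratio parts = 16. Expected numbers out of 495:
  purple smooth: 495 × 9/16 = 278.4375
  purple shrunken: 495 × 3/16 = 92.8125
  yellow smooth: 495 × 3/16 = 92.8125
  yellow shrunken: 495 × 1/16 = 30.9375

278.4375, 92.8125, 92.8125, 30.9375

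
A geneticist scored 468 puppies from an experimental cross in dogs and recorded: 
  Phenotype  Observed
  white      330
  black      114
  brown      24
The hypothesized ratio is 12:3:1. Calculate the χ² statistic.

Expected counts for N = 468 under a 12:3:1 ratio (total parts = 16):
  white: 468 × 12/16 = 351
  black: 468 × 3/16 = 87.75
  brown: 468 × 1/16 = 29.25
χ² = Σ (O − E)² / E
  white: (330 − 351)² / 351 = 1.2564
  black: (114 − 87.75)² / 87.75 = 7.8526
  brown: (24 − 29.25)² / 29.25 = 0.9423
χ² = 1.2564 + 7.8526 + 0.9423 = 10.0513 ≈ 10.051

10.051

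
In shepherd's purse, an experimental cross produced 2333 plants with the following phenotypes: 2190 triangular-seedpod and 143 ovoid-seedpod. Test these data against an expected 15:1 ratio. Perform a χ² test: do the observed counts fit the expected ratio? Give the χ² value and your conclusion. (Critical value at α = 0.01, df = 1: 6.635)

0.058; consistent

Total ratio parts = 16. Expected numbers out of 2333:
  triangular-seedpod: 2333 × 15/16 = 2187.1875
  ovoid-seedpod: 2333 × 1/16 = 145.8125
χ² = Σ (O − E)² / E
  triangular-seedpod: (2190 − 2187.1875)² / 2187.1875 = 0.0036
  ovoid-seedpod: (143 − 145.8125)² / 145.8125 = 0.0542
χ² = 0.0036 + 0.0542 = 0.0578 ≈ 0.058
Degrees of freedom = 2 − 1 = 1; critical value at α = 0.01 is 6.635.
Since 0.058 < 6.635, we fail to reject the null hypothesis — the data are consistent with the 15:1 ratio.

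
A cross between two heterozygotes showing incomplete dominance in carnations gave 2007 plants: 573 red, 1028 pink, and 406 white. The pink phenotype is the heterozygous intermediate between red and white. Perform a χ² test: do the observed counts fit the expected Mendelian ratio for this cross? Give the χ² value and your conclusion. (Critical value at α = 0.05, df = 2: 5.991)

28.988; not consistent

With incomplete dominance, a heterozygote × heterozygote cross gives a 1:2:1 phenotypic ratio.
The 1:2:1 ratio has 4 parts, so with N = 2007 the expected counts are:
  red: 2007 × 1/4 = 501.75
  pink: 2007 × 2/4 = 1003.5
  white: 2007 × 1/4 = 501.75
χ² = Σ (O − E)² / E
  red: (573 − 501.75)² / 501.75 = 10.1177
  pink: (1028 − 1003.5)² / 1003.5 = 0.5982
  white: (406 − 501.75)² / 501.75 = 18.2722
χ² = 10.1177 + 0.5982 + 18.2722 = 28.9881 ≈ 28.988
Degrees of freedom = 3 − 1 = 2; critical value at α = 0.05 is 5.991.
Since 28.988 > 5.991, we reject the null hypothesis — the data do not fit the 1:2:1 ratio.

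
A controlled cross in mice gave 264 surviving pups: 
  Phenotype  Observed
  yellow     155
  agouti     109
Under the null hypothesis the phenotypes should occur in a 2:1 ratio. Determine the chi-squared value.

The 2:1 ratio has 3 parts, so with N = 264 the expected counts are:
  yellow: 264 × 2/3 = 176
  agouti: 264 × 1/3 = 88
χ² = Σ (O − E)² / E
  yellow: (155 − 176)² / 176 = 2.5057
  agouti: (109 − 88)² / 88 = 5.0114
χ² = 2.5057 + 5.0114 = 7.5171 ≈ 7.517

7.517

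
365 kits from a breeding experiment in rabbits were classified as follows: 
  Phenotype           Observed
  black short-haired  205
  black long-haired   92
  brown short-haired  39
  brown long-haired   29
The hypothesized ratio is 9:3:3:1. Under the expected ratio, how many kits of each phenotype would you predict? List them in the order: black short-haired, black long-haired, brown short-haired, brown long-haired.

205.3125, 68.4375, 68.4375, 22.8125

The 9:3:3:1 ratio has 16 parts, so with N = 365 the expected counts are:
  black short-haired: 365 × 9/16 = 205.3125
  black long-haired: 365 × 3/16 = 68.4375
  brown short-haired: 365 × 3/16 = 68.4375
  brown long-haired: 365 × 1/16 = 22.8125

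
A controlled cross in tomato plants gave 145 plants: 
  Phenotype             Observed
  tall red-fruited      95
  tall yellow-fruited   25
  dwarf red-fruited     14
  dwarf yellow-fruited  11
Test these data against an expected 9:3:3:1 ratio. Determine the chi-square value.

9.201

Expected counts for N = 145 under a 9:3:3:1 ratio (total parts = 16):
  tall red-fruited: 145 × 9/16 = 81.5625
  tall yellow-fruited: 145 × 3/16 = 27.1875
  dwarf red-fruited: 145 × 3/16 = 27.1875
  dwarf yellow-fruited: 145 × 1/16 = 9.0625
χ² = Σ (O − E)² / E
  tall red-fruited: (95 − 81.5625)² / 81.5625 = 2.2138
  tall yellow-fruited: (25 − 27.1875)² / 27.1875 = 0.1760
  dwarf red-fruited: (14 − 27.1875)² / 27.1875 = 6.3967
  dwarf yellow-fruited: (11 − 9.0625)² / 9.0625 = 0.4142
χ² = 2.2138 + 0.1760 + 6.3967 + 0.4142 = 9.2007 ≈ 9.201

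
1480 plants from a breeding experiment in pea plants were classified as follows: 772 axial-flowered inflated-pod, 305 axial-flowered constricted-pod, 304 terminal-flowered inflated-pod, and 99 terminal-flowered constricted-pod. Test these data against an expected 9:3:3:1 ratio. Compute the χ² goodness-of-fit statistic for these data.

10.109

Under the 9:3:3:1 hypothesis (Σ ratio = 16, N = 1480):
  axial-flowered inflated-pod: 1480 × 9/16 = 832.5
  axial-flowered constricted-pod: 1480 × 3/16 = 277.5
  terminal-flowered inflated-pod: 1480 × 3/16 = 277.5
  terminal-flowered constricted-pod: 1480 × 1/16 = 92.5
χ² = Σ (O − E)² / E
  axial-flowered inflated-pod: (772 − 832.5)² / 832.5 = 4.3967
  axial-flowered constricted-pod: (305 − 277.5)² / 277.5 = 2.7252
  terminal-flowered inflated-pod: (304 − 277.5)² / 277.5 = 2.5306
  terminal-flowered constricted-pod: (99 − 92.5)² / 92.5 = 0.4568
χ² = 4.3967 + 2.7252 + 2.5306 + 0.4568 = 10.1093 ≈ 10.109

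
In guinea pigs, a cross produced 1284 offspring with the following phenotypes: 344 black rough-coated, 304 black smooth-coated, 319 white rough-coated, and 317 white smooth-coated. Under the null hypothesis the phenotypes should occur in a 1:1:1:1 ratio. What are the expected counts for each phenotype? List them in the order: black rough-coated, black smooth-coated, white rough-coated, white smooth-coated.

321, 321, 321, 321

The 1:1:1:1 ratio has 4 parts, so with N = 1284 the expected counts are:
  black rough-coated: 1284 × 1/4 = 321
  black smooth-coated: 1284 × 1/4 = 321
  white rough-coated: 1284 × 1/4 = 321
  white smooth-coated: 1284 × 1/4 = 321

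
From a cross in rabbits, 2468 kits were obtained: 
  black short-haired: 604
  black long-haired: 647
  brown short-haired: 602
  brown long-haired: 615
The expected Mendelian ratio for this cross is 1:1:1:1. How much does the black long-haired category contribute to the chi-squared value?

The 1:1:1:1 ratio has 4 parts, so with N = 2468 the expected counts are:
  black short-haired: 2468 × 1/4 = 617
  black long-haired: 2468 × 1/4 = 617
  brown short-haired: 2468 × 1/4 = 617
  brown long-haired: 2468 × 1/4 = 617
Contribution of black long-haired: (647 − 617)² / 617 = 1.4587

1.459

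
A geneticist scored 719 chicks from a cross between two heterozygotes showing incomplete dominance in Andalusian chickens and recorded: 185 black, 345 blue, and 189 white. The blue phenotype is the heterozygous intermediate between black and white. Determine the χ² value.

1.214

With incomplete dominance, a heterozygote × heterozygote cross gives a 1:2:1 phenotypic ratio.
Under the 1:2:1 hypothesis (Σ ratio = 4, N = 719):
  black: 719 × 1/4 = 179.75
  blue: 719 × 2/4 = 359.5
  white: 719 × 1/4 = 179.75
χ² = Σ (O − E)² / E
  black: (185 − 179.75)² / 179.75 = 0.1533
  blue: (345 − 359.5)² / 359.5 = 0.5848
  white: (189 − 179.75)² / 179.75 = 0.4760
χ² = 0.1533 + 0.5848 + 0.4760 = 1.2141 ≈ 1.214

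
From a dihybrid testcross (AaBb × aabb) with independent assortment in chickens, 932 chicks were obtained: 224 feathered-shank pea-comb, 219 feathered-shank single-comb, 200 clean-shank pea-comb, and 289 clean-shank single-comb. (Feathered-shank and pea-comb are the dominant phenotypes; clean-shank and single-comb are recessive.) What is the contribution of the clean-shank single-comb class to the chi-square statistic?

A dihybrid testcross with independent assortment gives a 1:1:1:1 ratio.
Total ratio parts = 4. Expected numbers out of 932:
  feathered-shank pea-comb: 932 × 1/4 = 233
  feathered-shank single-comb: 932 × 1/4 = 233
  clean-shank pea-comb: 932 × 1/4 = 233
  clean-shank single-comb: 932 × 1/4 = 233
Contribution of clean-shank single-comb: (289 − 233)² / 233 = 13.4592

13.459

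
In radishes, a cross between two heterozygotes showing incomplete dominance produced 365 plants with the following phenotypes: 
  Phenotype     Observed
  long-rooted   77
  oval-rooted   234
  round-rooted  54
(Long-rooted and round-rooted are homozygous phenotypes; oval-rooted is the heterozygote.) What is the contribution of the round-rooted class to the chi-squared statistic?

With incomplete dominance, a heterozygote × heterozygote cross gives a 1:2:1 phenotypic ratio.
The 1:2:1 ratio has 4 parts, so with N = 365 the expected counts are:
  long-rooted: 365 × 1/4 = 91.25
  oval-rooted: 365 × 2/4 = 182.5
  round-rooted: 365 × 1/4 = 91.25
Contribution of round-rooted: (54 − 91.25)² / 91.25 = 15.2062

15.206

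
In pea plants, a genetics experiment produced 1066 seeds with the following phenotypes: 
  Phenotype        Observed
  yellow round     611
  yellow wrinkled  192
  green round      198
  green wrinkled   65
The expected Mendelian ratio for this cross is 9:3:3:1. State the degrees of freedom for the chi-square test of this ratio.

A goodness-of-fit test with 4 phenotype classes has df = 4 − 1 = 3.

3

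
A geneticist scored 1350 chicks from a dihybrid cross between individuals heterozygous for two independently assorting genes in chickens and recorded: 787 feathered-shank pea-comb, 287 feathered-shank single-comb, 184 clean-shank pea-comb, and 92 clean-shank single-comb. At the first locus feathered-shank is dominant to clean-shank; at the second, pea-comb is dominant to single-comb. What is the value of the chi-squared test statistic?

25.105

A dihybrid F₂ with independent assortment and complete dominance at both loci gives a 9:3:3:1 phenotypic ratio.
Expected counts for N = 1350 under a 9:3:3:1 ratio (total parts = 16):
  feathered-shank pea-comb: 1350 × 9/16 = 759.375
  feathered-shank single-comb: 1350 × 3/16 = 253.125
  clean-shank pea-comb: 1350 × 3/16 = 253.125
  clean-shank single-comb: 1350 × 1/16 = 84.375
χ² = Σ (O − E)² / E
  feathered-shank pea-comb: (787 − 759.375)² / 759.375 = 1.0050
  feathered-shank single-comb: (287 − 253.125)² / 253.125 = 4.5334
  clean-shank pea-comb: (184 − 253.125)² / 253.125 = 18.8771
  clean-shank single-comb: (92 − 84.375)² / 84.375 = 0.6891
χ² = 1.0050 + 4.5334 + 18.8771 + 0.6891 = 25.1046 ≈ 25.105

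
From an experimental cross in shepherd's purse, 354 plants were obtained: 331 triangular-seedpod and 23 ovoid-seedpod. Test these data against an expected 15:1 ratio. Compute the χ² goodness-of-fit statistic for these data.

Under the 15:1 hypothesis (Σ ratio = 16, N = 354):
  triangular-seedpod: 354 × 15/16 = 331.875
  ovoid-seedpod: 354 × 1/16 = 22.125
χ² = Σ (O − E)² / E
  triangular-seedpod: (331 − 331.875)² / 331.875 = 0.0023
  ovoid-seedpod: (23 − 22.125)² / 22.125 = 0.0346
χ² = 0.0023 + 0.0346 = 0.0369 ≈ 0.037

0.037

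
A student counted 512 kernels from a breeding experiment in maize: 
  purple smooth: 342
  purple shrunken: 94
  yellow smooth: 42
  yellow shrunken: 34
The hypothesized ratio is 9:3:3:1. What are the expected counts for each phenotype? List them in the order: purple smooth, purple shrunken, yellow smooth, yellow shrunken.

288, 96, 96, 32

The 9:3:3:1 ratio has 16 parts, so with N = 512 the expected counts are:
  purple smooth: 512 × 9/16 = 288
  purple shrunken: 512 × 3/16 = 96
  yellow smooth: 512 × 3/16 = 96
  yellow shrunken: 512 × 1/16 = 32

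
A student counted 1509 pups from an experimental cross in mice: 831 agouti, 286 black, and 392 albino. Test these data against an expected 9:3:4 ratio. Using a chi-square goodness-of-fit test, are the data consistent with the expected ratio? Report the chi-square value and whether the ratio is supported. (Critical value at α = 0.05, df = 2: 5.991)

Expected counts for N = 1509 under a 9:3:4 ratio (total parts = 16):
  agouti: 1509 × 9/16 = 848.8125
  black: 1509 × 3/16 = 282.9375
  albino: 1509 × 4/16 = 377.25
χ² = Σ (O − E)² / E
  agouti: (831 − 848.8125)² / 848.8125 = 0.3738
  black: (286 − 282.9375)² / 282.9375 = 0.0331
  albino: (392 − 377.25)² / 377.25 = 0.5767
χ² = 0.3738 + 0.0331 + 0.5767 = 0.9836 ≈ 0.984
Degrees of freedom = 3 − 1 = 2; critical value at α = 0.05 is 5.991.
Since 0.984 < 5.991, we fail to reject the null hypothesis — the data are consistent with the 9:3:4 ratio.

0.984; consistent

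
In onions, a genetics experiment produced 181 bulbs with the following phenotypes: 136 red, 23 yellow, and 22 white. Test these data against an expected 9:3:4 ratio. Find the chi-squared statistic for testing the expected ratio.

Under the 9:3:4 hypothesis (Σ ratio = 16, N = 181):
  red: 181 × 9/16 = 101.8125
  yellow: 181 × 3/16 = 33.9375
  white: 181 × 4/16 = 45.25
χ² = Σ (O − E)² / E
  red: (136 − 101.8125)² / 101.8125 = 11.4798
  yellow: (23 − 33.9375)² / 33.9375 = 3.5250
  white: (22 − 45.25)² / 45.25 = 11.9461
χ² = 11.4798 + 3.5250 + 11.9461 = 26.9509 ≈ 26.951

26.951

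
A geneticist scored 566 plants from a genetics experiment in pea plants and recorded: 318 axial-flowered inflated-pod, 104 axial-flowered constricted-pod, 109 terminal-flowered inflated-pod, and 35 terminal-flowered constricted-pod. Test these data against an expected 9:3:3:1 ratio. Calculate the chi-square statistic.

The 9:3:3:1 ratio has 16 parts, so with N = 566 the expected counts are:
  axial-flowered inflated-pod: 566 × 9/16 = 318.375
  axial-flowered constricted-pod: 566 × 3/16 = 106.125
  terminal-flowered inflated-pod: 566 × 3/16 = 106.125
  terminal-flowered constricted-pod: 566 × 1/16 = 35.375
χ² = Σ (O − E)² / E
  axial-flowered inflated-pod: (318 − 318.375)² / 318.375 = 0.0004
  axial-flowered constricted-pod: (104 − 106.125)² / 106.125 = 0.0426
  terminal-flowered inflated-pod: (109 − 106.125)² / 106.125 = 0.0779
  terminal-flowered constricted-pod: (35 − 35.375)² / 35.375 = 0.0040
χ² = 0.0004 + 0.0426 + 0.0779 + 0.0040 = 0.1249 ≈ 0.125

0.125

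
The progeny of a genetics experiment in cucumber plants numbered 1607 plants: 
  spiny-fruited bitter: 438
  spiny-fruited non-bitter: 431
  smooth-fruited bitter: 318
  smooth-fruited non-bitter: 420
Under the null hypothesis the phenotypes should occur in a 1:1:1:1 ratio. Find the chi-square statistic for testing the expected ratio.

23.688

Total ratio parts = 4. Expected numbers out of 1607:
  spiny-fruited bitter: 1607 × 1/4 = 401.75
  spiny-fruited non-bitter: 1607 × 1/4 = 401.75
  smooth-fruited bitter: 1607 × 1/4 = 401.75
  smooth-fruited non-bitter: 1607 × 1/4 = 401.75
χ² = Σ (O − E)² / E
  spiny-fruited bitter: (438 − 401.75)² / 401.75 = 3.2708
  spiny-fruited non-bitter: (431 − 401.75)² / 401.75 = 2.1296
  smooth-fruited bitter: (318 − 401.75)² / 401.75 = 17.4588
  smooth-fruited non-bitter: (420 − 401.75)² / 401.75 = 0.8290
χ² = 3.2708 + 2.1296 + 17.4588 + 0.8290 = 23.6882 ≈ 23.688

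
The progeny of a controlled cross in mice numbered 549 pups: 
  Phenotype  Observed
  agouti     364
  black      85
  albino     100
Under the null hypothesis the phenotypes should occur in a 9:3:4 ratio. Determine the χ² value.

The 9:3:4 ratio has 16 parts, so with N = 549 the expected counts are:
  agouti: 549 × 9/16 = 308.8125
  black: 549 × 3/16 = 102.9375
  albino: 549 × 4/16 = 137.25
χ² = Σ (O − E)² / E
  agouti: (364 − 308.8125)² / 308.8125 = 9.8625
  black: (85 − 102.9375)² / 102.9375 = 3.1257
  albino: (100 − 137.25)² / 137.25 = 10.1097
χ² = 9.8625 + 3.1257 + 10.1097 = 23.0979 ≈ 23.098

23.098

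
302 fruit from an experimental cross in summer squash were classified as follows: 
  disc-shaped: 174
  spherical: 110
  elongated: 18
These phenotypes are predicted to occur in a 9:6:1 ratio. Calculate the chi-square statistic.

0.234

The 9:6:1 ratio has 16 parts, so with N = 302 the expected counts are:
  disc-shaped: 302 × 9/16 = 169.875
  spherical: 302 × 6/16 = 113.25
  elongated: 302 × 1/16 = 18.875
χ² = Σ (O − E)² / E
  disc-shaped: (174 − 169.875)² / 169.875 = 0.1002
  spherical: (110 − 113.25)² / 113.25 = 0.0933
  elongated: (18 − 18.875)² / 18.875 = 0.0406
χ² = 0.1002 + 0.0933 + 0.0406 = 0.2341 ≈ 0.234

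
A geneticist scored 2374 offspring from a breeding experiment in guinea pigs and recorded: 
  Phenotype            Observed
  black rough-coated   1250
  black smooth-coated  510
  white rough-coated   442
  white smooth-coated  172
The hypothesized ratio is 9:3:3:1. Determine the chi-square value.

The 9:3:3:1 ratio has 16 parts, so with N = 2374 the expected counts are:
  black rough-coated: 2374 × 9/16 = 1335.375
  black smooth-coated: 2374 × 3/16 = 445.125
  white rough-coated: 2374 × 3/16 = 445.125
  white smooth-coated: 2374 × 1/16 = 148.375
χ² = Σ (O − E)² / E
  black rough-coated: (1250 − 1335.375)² / 1335.375 = 5.4583
  black smooth-coated: (510 − 445.125)² / 445.125 = 9.4552
  white rough-coated: (442 − 445.125)² / 445.125 = 0.0219
  white smooth-coated: (172 − 148.375)² / 148.375 = 3.7617
χ² = 5.4583 + 9.4552 + 0.0219 + 3.7617 = 18.6971 ≈ 18.697

18.697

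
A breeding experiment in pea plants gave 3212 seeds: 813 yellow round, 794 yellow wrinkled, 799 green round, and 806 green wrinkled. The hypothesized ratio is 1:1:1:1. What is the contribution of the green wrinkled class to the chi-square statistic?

Under the 1:1:1:1 hypothesis (Σ ratio = 4, N = 3212):
  yellow round: 3212 × 1/4 = 803
  yellow wrinkled: 3212 × 1/4 = 803
  green round: 3212 × 1/4 = 803
  green wrinkled: 3212 × 1/4 = 803
Contribution of green wrinkled: (806 − 803)² / 803 = 0.0112

0.011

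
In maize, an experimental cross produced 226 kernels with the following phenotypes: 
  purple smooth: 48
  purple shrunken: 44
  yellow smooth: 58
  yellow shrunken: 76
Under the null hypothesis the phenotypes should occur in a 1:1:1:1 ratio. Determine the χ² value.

10.814

Total ratio parts = 4. Expected numbers out of 226:
  purple smooth: 226 × 1/4 = 56.5
  purple shrunken: 226 × 1/4 = 56.5
  yellow smooth: 226 × 1/4 = 56.5
  yellow shrunken: 226 × 1/4 = 56.5
χ² = Σ (O − E)² / E
  purple smooth: (48 − 56.5)² / 56.5 = 1.2788
  purple shrunken: (44 − 56.5)² / 56.5 = 2.7655
  yellow smooth: (58 − 56.5)² / 56.5 = 0.0398
  yellow shrunken: (76 − 56.5)² / 56.5 = 6.7301
χ² = 1.2788 + 2.7655 + 0.0398 + 6.7301 = 10.8142 ≈ 10.814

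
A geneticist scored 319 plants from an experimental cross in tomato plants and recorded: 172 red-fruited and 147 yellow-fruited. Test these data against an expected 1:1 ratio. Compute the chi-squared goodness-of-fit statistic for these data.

1.959

The 1:1 ratio has 2 parts, so with N = 319 the expected counts are:
  red-fruited: 319 × 1/2 = 159.5
  yellow-fruited: 319 × 1/2 = 159.5
χ² = Σ (O − E)² / E
  red-fruited: (172 − 159.5)² / 159.5 = 0.9796
  yellow-fruited: (147 − 159.5)² / 159.5 = 0.9796
χ² = 0.9796 + 0.9796 = 1.9592 ≈ 1.959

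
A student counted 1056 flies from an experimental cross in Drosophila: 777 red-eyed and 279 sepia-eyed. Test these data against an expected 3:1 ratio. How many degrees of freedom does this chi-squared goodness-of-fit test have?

1

A goodness-of-fit test with 2 phenotype classes has df = 2 − 1 = 1.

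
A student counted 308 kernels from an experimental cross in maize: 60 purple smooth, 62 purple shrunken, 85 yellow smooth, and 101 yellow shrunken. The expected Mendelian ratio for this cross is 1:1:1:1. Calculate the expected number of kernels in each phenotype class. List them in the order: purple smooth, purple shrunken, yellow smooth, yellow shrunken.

The 1:1:1:1 ratio has 4 parts, so with N = 308 the expected counts are:
  purple smooth: 308 × 1/4 = 77
  purple shrunken: 308 × 1/4 = 77
  yellow smooth: 308 × 1/4 = 77
  yellow shrunken: 308 × 1/4 = 77

77, 77, 77, 77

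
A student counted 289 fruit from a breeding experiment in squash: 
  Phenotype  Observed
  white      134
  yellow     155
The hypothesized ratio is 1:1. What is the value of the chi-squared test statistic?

1.526

Total ratio parts = 2. Expected numbers out of 289:
  white: 289 × 1/2 = 144.5
  yellow: 289 × 1/2 = 144.5
χ² = Σ (O − E)² / E
  white: (134 − 144.5)² / 144.5 = 0.7630
  yellow: (155 − 144.5)² / 144.5 = 0.7630
χ² = 0.7630 + 0.7630 = 1.526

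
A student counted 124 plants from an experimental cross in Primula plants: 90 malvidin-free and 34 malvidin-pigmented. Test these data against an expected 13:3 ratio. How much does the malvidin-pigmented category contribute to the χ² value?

4.970

Total ratio parts = 16. Expected numbers out of 124:
  malvidin-free: 124 × 13/16 = 100.75
  malvidin-pigmented: 124 × 3/16 = 23.25
Contribution of malvidin-pigmented: (34 − 23.25)² / 23.25 = 4.9704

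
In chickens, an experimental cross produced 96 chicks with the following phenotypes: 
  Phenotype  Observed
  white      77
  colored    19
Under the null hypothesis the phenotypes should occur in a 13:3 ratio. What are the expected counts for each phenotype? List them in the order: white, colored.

78, 18

Expected counts for N = 96 under a 13:3 ratio (total parts = 16):
  white: 96 × 13/16 = 78
  colored: 96 × 3/16 = 18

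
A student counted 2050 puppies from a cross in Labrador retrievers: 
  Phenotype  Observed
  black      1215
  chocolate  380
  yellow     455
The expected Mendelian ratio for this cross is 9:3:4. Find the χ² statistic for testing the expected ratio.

9.821

Expected counts for N = 2050 under a 9:3:4 ratio (total parts = 16):
  black: 2050 × 9/16 = 1153.125
  chocolate: 2050 × 3/16 = 384.375
  yellow: 2050 × 4/16 = 512.5
χ² = Σ (O − E)² / E
  black: (1215 − 1153.125)² / 1153.125 = 3.3201
  chocolate: (380 − 384.375)² / 384.375 = 0.0498
  yellow: (455 − 512.5)² / 512.5 = 6.4512
χ² = 3.3201 + 0.0498 + 6.4512 = 9.8211 ≈ 9.821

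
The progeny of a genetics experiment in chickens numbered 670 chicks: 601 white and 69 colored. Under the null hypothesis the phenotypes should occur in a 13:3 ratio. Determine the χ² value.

Expected counts for N = 670 under a 13:3 ratio (total parts = 16):
  white: 670 × 13/16 = 544.375
  colored: 670 × 3/16 = 125.625
χ² = Σ (O − E)² / E
  white: (601 − 544.375)² / 544.375 = 5.8900
  colored: (69 − 125.625)² / 125.625 = 25.5235
χ² = 5.8900 + 25.5235 = 31.4135 ≈ 31.414

31.414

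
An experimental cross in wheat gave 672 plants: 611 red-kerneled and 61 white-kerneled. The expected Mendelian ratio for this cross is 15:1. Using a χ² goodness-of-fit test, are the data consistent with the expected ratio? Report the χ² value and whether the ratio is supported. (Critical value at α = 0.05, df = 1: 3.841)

Expected counts for N = 672 under a 15:1 ratio (total parts = 16):
  red-kerneled: 672 × 15/16 = 630
  white-kerneled: 672 × 1/16 = 42
χ² = Σ (O − E)² / E
  red-kerneled: (611 − 630)² / 630 = 0.5730
  white-kerneled: (61 − 42)² / 42 = 8.5952
χ² = 0.5730 + 8.5952 = 9.1682 ≈ 9.168
Degrees of freedom = 2 − 1 = 1; critical value at α = 0.05 is 3.841.
Since 9.168 > 3.841, we reject the null hypothesis — the data do not fit the 15:1 ratio.

9.168; not consistent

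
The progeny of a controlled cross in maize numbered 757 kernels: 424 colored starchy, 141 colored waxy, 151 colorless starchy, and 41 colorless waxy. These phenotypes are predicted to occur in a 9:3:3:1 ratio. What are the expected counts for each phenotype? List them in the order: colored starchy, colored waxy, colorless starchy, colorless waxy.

425.8125, 141.9375, 141.9375, 47.3125

Under the 9:3:3:1 hypothesis (Σ ratio = 16, N = 757):
  colored starchy: 757 × 9/16 = 425.8125
  colored waxy: 757 × 3/16 = 141.9375
  colorless starchy: 757 × 3/16 = 141.9375
  colorless waxy: 757 × 1/16 = 47.3125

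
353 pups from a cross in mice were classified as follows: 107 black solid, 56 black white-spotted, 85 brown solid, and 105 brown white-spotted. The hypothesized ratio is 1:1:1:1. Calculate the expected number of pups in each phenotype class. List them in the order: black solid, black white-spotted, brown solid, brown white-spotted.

The 1:1:1:1 ratio has 4 parts, so with N = 353 the expected counts are:
  black solid: 353 × 1/4 = 88.25
  black white-spotted: 353 × 1/4 = 88.25
  brown solid: 353 × 1/4 = 88.25
  brown white-spotted: 353 × 1/4 = 88.25

88.25, 88.25, 88.25, 88.25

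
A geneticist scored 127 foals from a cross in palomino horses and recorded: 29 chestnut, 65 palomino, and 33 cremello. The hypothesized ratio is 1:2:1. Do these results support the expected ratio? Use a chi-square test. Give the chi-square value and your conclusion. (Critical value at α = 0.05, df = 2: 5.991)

0.323; consistent

The 1:2:1 ratio has 4 parts, so with N = 127 the expected counts are:
  chestnut: 127 × 1/4 = 31.75
  palomino: 127 × 2/4 = 63.5
  cremello: 127 × 1/4 = 31.75
χ² = Σ (O − E)² / E
  chestnut: (29 − 31.75)² / 31.75 = 0.2382
  palomino: (65 − 63.5)² / 63.5 = 0.0354
  cremello: (33 − 31.75)² / 31.75 = 0.0492
χ² = 0.2382 + 0.0354 + 0.0492 = 0.3228 ≈ 0.323
Degrees of freedom = 3 − 1 = 2; critical value at α = 0.05 is 5.991.
Since 0.323 < 5.991, we fail to reject the null hypothesis — the data are consistent with the 1:2:1 ratio.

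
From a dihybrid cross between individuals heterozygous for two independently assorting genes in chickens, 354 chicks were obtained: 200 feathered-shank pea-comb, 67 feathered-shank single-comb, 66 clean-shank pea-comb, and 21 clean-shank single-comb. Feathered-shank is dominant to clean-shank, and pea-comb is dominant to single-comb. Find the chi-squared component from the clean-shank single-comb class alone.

A dihybrid F₂ with independent assortment and complete dominance at both loci gives a 9:3:3:1 phenotypic ratio.
Under the 9:3:3:1 hypothesis (Σ ratio = 16, N = 354):
  feathered-shank pea-comb: 354 × 9/16 = 199.125
  feathered-shank single-comb: 354 × 3/16 = 66.375
  clean-shank pea-comb: 354 × 3/16 = 66.375
  clean-shank single-comb: 354 × 1/16 = 22.125
Contribution of clean-shank single-comb: (21 − 22.125)² / 22.125 = 0.0572

0.057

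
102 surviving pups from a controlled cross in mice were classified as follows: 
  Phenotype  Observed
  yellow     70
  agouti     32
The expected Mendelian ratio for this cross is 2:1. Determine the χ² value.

0.176

Under the 2:1 hypothesis (Σ ratio = 3, N = 102):
  yellow: 102 × 2/3 = 68
  agouti: 102 × 1/3 = 34
χ² = Σ (O − E)² / E
  yellow: (70 − 68)² / 68 = 0.0588
  agouti: (32 − 34)² / 34 = 0.1176
χ² = 0.0588 + 0.1176 = 0.1764 ≈ 0.176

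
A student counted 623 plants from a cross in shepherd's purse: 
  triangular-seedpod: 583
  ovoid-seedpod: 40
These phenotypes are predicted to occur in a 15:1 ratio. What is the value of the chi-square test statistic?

0.031

Total ratio parts = 16. Expected numbers out of 623:
  triangular-seedpod: 623 × 15/16 = 584.0625
  ovoid-seedpod: 623 × 1/16 = 38.9375
χ² = Σ (O − E)² / E
  triangular-seedpod: (583 − 584.0625)² / 584.0625 = 0.0019
  ovoid-seedpod: (40 − 38.9375)² / 38.9375 = 0.0290
χ² = 0.0019 + 0.0290 = 0.0309 ≈ 0.031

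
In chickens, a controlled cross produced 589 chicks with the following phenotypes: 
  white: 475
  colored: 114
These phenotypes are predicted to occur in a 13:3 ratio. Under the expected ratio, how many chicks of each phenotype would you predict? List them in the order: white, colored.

Expected counts for N = 589 under a 13:3 ratio (total parts = 16):
  white: 589 × 13/16 = 478.5625
  colored: 589 × 3/16 = 110.4375

478.5625, 110.4375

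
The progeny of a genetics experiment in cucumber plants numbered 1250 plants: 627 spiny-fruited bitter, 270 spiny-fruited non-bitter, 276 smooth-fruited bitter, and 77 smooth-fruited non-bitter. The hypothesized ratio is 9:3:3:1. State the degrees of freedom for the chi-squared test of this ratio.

A goodness-of-fit test with 4 phenotype classes has df = 4 − 1 = 3.

3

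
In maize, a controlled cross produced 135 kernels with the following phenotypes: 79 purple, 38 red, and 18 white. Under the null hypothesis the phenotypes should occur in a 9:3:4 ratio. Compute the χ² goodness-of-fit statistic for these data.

13.833

The 9:3:4 ratio has 16 parts, so with N = 135 the expected counts are:
  purple: 135 × 9/16 = 75.9375
  red: 135 × 3/16 = 25.3125
  white: 135 × 4/16 = 33.75
χ² = Σ (O − E)² / E
  purple: (79 − 75.9375)² / 75.9375 = 0.1235
  red: (38 − 25.3125)² / 25.3125 = 6.3594
  white: (18 − 33.75)² / 33.75 = 7.3500
χ² = 0.1235 + 6.3594 + 7.3500 = 13.8329 ≈ 13.833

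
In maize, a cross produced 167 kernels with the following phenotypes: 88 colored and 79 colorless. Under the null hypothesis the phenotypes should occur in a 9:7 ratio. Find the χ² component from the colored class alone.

0.375

The 9:7 ratio has 16 parts, so with N = 167 the expected counts are:
  colored: 167 × 9/16 = 93.9375
  colorless: 167 × 7/16 = 73.0625
Contribution of colored: (88 − 93.9375)² / 93.9375 = 0.3753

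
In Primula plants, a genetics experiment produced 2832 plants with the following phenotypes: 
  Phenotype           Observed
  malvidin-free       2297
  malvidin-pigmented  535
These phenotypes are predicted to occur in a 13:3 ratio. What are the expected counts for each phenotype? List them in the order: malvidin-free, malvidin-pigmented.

The 13:3 ratio has 16 parts, so with N = 2832 the expected counts are:
  malvidin-free: 2832 × 13/16 = 2301
  malvidin-pigmented: 2832 × 3/16 = 531

2301, 531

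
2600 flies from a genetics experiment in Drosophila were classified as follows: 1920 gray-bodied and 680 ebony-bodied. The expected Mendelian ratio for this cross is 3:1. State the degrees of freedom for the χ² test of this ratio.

1

A goodness-of-fit test with 2 phenotype classes has df = 2 − 1 = 1.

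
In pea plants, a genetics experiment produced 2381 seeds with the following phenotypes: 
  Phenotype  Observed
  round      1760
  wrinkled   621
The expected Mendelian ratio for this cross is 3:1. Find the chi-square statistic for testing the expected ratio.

1.485

Expected counts for N = 2381 under a 3:1 ratio (total parts = 4):
  round: 2381 × 3/4 = 1785.75
  wrinkled: 2381 × 1/4 = 595.25
χ² = Σ (O − E)² / E
  round: (1760 − 1785.75)² / 1785.75 = 0.3713
  wrinkled: (621 − 595.25)² / 595.25 = 1.1139
χ² = 0.3713 + 1.1139 = 1.4852 ≈ 1.485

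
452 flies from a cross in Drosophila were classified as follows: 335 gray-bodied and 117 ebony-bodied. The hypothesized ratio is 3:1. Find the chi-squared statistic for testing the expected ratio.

Expected counts for N = 452 under a 3:1 ratio (total parts = 4):
  gray-bodied: 452 × 3/4 = 339
  ebony-bodied: 452 × 1/4 = 113
χ² = Σ (O − E)² / E
  gray-bodied: (335 − 339)² / 339 = 0.0472
  ebony-bodied: (117 − 113)² / 113 = 0.1416
χ² = 0.0472 + 0.1416 = 0.1888 ≈ 0.189

0.189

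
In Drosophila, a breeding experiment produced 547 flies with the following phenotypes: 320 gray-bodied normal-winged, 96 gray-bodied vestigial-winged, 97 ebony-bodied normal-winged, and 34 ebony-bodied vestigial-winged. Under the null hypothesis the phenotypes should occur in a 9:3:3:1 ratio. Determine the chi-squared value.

Expected counts for N = 547 under a 9:3:3:1 ratio (total parts = 16):
  gray-bodied normal-winged: 547 × 9/16 = 307.6875
  gray-bodied vestigial-winged: 547 × 3/16 = 102.5625
  ebony-bodied normal-winged: 547 × 3/16 = 102.5625
  ebony-bodied vestigial-winged: 547 × 1/16 = 34.1875
χ² = Σ (O − E)² / E
  gray-bodied normal-winged: (320 − 307.6875)² / 307.6875 = 0.4927
  gray-bodied vestigial-winged: (96 − 102.5625)² / 102.5625 = 0.4199
  ebony-bodied normal-winged: (97 − 102.5625)² / 102.5625 = 0.3017
  ebony-bodied vestigial-winged: (34 − 34.1875)² / 34.1875 = 0.0010
χ² = 0.4927 + 0.4199 + 0.3017 + 0.0010 = 1.2153 ≈ 1.215

1.215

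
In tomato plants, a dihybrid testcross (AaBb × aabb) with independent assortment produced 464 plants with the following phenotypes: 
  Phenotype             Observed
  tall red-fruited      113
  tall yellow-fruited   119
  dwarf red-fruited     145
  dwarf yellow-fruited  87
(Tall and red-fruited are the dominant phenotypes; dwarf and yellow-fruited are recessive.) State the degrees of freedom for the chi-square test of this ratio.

A dihybrid testcross with independent assortment gives a 1:1:1:1 ratio.
A goodness-of-fit test with 4 phenotype classes has df = 4 − 1 = 3.

3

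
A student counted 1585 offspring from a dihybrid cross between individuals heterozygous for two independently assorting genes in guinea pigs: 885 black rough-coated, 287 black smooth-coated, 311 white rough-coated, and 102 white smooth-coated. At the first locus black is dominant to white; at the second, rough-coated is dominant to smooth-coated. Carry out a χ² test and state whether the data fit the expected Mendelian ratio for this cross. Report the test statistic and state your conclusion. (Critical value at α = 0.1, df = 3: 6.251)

A dihybrid F₂ with independent assortment and complete dominance at both loci gives a 9:3:3:1 phenotypic ratio.
Under the 9:3:3:1 hypothesis (Σ ratio = 16, N = 1585):
  black rough-coated: 1585 × 9/16 = 891.5625
  black smooth-coated: 1585 × 3/16 = 297.1875
  white rough-coated: 1585 × 3/16 = 297.1875
  white smooth-coated: 1585 × 1/16 = 99.0625
χ² = Σ (O − E)² / E
  black rough-coated: (885 − 891.5625)² / 891.5625 = 0.0483
  black smooth-coated: (287 − 297.1875)² / 297.1875 = 0.3492
  white rough-coated: (311 − 297.1875)² / 297.1875 = 0.6420
  white smooth-coated: (102 − 99.0625)² / 99.0625 = 0.0871
χ² = 0.0483 + 0.3492 + 0.6420 + 0.0871 = 1.1266 ≈ 1.127
Degrees of freedom = 4 − 1 = 3; critical value at α = 0.1 is 6.251.
Since 1.127 < 6.251, we fail to reject the null hypothesis — the data are consistent with the 9:3:3:1 ratio.

1.127; consistent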